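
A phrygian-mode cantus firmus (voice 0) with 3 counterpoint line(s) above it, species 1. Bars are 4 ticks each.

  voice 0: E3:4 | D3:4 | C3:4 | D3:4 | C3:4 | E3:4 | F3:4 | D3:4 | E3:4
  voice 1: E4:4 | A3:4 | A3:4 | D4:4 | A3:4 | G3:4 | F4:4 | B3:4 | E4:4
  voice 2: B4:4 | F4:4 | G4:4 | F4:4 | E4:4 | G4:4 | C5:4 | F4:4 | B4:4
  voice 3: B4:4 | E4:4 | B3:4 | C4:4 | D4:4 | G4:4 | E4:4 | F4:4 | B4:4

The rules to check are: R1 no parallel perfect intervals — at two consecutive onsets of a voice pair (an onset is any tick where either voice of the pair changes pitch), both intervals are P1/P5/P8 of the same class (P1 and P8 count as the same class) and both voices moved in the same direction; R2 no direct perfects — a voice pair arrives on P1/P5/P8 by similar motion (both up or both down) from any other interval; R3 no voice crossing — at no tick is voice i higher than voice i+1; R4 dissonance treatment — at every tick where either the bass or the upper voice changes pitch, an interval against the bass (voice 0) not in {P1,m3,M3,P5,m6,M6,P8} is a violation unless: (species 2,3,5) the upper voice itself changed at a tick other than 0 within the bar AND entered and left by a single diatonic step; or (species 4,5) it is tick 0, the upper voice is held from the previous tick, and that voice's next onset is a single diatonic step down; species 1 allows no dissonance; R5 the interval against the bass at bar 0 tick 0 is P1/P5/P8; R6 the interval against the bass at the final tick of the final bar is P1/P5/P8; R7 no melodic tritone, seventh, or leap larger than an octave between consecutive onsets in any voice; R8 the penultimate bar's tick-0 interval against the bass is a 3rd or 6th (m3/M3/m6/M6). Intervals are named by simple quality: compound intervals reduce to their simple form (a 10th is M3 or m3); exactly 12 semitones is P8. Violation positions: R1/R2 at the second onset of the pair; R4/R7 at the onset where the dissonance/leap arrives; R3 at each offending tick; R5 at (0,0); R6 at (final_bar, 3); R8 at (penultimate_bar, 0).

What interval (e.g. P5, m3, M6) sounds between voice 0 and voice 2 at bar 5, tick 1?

voice 0=E3 voice 2=G4 -> m3

m3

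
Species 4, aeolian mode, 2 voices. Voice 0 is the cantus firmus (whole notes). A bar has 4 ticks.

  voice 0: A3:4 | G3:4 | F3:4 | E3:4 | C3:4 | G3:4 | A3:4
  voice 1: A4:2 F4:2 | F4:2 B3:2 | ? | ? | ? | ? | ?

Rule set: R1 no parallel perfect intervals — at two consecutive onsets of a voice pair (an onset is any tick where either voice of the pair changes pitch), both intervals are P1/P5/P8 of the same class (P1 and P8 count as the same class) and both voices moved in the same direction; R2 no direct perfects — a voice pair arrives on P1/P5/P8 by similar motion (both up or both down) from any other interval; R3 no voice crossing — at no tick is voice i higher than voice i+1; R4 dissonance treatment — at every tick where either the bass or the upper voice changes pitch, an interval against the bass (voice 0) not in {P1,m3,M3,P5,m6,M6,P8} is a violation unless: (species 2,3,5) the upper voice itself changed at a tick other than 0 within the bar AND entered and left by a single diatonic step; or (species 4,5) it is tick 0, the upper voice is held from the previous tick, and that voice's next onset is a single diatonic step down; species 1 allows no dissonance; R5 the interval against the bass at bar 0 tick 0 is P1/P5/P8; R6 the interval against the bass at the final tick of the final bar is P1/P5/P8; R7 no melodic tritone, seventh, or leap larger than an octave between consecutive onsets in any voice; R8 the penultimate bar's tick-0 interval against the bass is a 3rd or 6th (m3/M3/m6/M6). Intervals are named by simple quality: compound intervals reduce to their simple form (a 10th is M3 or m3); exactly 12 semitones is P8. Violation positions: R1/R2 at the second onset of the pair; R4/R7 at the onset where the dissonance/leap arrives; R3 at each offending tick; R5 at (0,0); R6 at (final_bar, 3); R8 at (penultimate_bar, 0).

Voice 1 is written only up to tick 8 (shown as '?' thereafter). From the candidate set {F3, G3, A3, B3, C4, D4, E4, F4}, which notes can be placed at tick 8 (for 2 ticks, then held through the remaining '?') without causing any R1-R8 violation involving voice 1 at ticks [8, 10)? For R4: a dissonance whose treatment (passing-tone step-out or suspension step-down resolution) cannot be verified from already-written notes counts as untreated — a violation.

F3: violates R2,R7
G3: violates R4
A3: legal
B3: violates R4
C4: legal
D4: legal
E4: violates R4
F4: violates R7

{A3, C4, D4}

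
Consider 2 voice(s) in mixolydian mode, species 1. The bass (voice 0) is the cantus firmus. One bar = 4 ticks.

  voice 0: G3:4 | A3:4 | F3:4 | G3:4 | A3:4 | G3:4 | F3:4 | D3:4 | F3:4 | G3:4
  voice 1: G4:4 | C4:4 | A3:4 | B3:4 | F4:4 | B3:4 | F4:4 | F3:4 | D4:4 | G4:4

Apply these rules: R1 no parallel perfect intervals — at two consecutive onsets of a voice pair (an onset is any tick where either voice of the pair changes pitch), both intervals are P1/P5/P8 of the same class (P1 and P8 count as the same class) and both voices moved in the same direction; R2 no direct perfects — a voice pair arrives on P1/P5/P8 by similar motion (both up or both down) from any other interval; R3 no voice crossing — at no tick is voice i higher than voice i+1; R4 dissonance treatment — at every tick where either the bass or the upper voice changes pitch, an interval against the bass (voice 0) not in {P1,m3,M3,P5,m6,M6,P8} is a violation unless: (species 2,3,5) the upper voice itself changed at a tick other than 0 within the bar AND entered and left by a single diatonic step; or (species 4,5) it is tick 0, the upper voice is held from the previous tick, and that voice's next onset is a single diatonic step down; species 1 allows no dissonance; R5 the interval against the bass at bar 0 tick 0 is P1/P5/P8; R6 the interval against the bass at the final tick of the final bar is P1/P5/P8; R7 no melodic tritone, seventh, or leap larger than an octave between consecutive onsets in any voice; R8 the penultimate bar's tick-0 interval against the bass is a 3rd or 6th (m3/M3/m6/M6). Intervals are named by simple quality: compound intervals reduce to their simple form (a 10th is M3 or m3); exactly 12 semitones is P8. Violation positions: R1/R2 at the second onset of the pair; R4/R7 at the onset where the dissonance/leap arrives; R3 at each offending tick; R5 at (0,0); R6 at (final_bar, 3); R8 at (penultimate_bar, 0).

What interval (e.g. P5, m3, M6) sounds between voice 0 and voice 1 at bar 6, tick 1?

voice 0=F3 voice 1=F4 -> P8

P8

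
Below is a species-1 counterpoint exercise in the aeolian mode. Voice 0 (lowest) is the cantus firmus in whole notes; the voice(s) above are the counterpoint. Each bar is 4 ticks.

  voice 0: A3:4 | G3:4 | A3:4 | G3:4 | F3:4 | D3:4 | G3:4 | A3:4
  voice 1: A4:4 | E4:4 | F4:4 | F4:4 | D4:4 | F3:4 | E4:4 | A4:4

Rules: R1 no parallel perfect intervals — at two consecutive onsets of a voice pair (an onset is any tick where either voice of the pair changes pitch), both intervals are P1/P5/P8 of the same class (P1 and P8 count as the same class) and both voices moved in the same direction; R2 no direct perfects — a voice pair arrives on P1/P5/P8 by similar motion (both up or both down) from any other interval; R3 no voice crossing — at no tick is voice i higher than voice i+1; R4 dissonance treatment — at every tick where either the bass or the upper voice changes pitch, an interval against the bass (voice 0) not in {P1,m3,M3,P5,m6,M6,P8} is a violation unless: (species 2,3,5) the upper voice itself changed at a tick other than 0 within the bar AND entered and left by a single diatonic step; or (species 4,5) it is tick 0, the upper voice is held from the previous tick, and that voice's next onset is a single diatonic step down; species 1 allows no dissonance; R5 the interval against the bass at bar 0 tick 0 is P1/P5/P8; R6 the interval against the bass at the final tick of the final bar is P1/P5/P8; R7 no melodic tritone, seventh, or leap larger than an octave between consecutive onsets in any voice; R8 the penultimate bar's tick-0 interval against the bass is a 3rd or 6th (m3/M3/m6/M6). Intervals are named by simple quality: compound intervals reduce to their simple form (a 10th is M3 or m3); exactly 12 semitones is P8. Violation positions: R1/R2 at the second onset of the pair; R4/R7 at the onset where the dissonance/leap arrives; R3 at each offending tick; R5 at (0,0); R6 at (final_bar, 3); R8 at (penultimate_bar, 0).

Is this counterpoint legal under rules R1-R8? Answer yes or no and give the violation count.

bar 0: v0=A3 v1=A4 (P8)
bar 1: v0=G3 v1=E4 (M6)
bar 2: v0=A3 v1=F4 (m6)
bar 3: v0=G3 v1=F4 (m7)
bar 4: v0=F3 v1=D4 (M6)
bar 5: v0=D3 v1=F3 (m3)
bar 6: v0=G3 v1=E4 (M6)
bar 7: v0=A3 v1=A4 (P8)
  R4 @ bar3.0: G3/F4 m7 untreated
  R7 @ bar6.0: F3->E4 leap 11st
  R2 @ bar7.0: G3/E4 M6 -> A3/A4 P8 similar

No (3 violations)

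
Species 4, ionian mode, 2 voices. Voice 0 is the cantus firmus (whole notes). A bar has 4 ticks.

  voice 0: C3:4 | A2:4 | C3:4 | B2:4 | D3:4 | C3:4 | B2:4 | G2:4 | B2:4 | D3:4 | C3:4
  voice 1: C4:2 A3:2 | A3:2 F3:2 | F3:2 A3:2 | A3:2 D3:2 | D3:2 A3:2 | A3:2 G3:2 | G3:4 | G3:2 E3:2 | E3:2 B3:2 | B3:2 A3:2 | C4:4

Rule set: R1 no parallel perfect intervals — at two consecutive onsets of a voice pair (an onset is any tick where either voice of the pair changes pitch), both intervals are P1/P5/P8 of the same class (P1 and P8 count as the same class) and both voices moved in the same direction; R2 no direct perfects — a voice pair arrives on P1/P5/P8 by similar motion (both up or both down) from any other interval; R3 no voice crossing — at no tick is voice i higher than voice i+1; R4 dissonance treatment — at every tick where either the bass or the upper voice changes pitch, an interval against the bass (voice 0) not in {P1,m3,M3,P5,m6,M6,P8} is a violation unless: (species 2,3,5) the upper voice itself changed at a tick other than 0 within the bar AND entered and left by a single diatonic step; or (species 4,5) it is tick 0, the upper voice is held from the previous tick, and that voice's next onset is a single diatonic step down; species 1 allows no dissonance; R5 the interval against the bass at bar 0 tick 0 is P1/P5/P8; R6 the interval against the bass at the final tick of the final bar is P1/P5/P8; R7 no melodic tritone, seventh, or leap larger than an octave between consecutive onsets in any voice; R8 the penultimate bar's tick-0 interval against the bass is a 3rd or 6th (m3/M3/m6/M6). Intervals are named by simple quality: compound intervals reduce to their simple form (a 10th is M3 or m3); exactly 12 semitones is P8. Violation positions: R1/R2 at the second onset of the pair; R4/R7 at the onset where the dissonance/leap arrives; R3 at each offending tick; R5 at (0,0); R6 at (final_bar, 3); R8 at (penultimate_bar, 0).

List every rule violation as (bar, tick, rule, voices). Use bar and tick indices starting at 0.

bar 0: v0=C3 v1=C4 downbeat P8
bar 1: v0=A2 v1=A3 downbeat P8
bar 2: v0=C3 v1=F3 downbeat P4
bar 3: v0=B2 v1=A3 downbeat m7
bar 4: v0=D3 v1=D3 downbeat P1
bar 5: v0=C3 v1=A3 downbeat M6
bar 6: v0=B2 v1=G3 downbeat m6
bar 7: v0=G2 v1=G3 downbeat P8
bar 8: v0=B2 v1=E3 downbeat P4
bar 9: v0=D3 v1=B3 downbeat M6
bar 10: v0=C3 v1=C4 downbeat P8
  -> R4 @ bar 2 tick 0 v(0, 1): C3/F3 P4 untreated
  -> R4 @ bar 3 tick 0 v(0, 1): B2/A3 m7 untreated
  -> R4 @ bar 8 tick 0 v(0, 1): B2/E3 P4 untreated

(2, 0, R4, (0, 1))
(3, 0, R4, (0, 1))
(8, 0, R4, (0, 1))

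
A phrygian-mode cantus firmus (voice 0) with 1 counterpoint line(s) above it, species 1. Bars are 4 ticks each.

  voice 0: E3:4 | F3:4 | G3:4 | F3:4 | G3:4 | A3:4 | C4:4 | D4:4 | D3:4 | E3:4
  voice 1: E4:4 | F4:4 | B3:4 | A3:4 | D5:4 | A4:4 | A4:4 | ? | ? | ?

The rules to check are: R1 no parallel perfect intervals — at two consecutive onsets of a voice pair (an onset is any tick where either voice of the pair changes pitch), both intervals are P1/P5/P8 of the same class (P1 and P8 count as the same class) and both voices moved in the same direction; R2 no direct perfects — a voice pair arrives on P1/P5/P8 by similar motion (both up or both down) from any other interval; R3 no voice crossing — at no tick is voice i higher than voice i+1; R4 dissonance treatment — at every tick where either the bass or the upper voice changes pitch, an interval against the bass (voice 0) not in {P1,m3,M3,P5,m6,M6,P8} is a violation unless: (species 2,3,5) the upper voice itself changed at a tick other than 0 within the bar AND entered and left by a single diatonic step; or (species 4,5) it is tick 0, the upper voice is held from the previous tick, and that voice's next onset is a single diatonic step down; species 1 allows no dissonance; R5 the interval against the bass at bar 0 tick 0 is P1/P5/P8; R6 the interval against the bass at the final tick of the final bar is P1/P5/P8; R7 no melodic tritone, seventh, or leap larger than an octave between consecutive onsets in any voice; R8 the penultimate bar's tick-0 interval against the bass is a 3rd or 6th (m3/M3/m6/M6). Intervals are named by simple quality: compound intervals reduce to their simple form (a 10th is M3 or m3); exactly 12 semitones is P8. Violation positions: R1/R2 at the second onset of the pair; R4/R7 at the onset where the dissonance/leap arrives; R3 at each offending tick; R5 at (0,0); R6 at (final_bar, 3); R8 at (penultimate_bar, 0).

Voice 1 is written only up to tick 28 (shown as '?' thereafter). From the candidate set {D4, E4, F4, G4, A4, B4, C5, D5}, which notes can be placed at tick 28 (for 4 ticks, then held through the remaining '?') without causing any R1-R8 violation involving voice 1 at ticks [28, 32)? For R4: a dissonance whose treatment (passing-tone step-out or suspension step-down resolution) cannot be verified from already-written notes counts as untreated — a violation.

{A4, B4, D4, F4}

D4: legal
E4: violates R4
F4: legal
G4: violates R4
A4: legal
B4: legal
C5: violates R4
D5: violates R2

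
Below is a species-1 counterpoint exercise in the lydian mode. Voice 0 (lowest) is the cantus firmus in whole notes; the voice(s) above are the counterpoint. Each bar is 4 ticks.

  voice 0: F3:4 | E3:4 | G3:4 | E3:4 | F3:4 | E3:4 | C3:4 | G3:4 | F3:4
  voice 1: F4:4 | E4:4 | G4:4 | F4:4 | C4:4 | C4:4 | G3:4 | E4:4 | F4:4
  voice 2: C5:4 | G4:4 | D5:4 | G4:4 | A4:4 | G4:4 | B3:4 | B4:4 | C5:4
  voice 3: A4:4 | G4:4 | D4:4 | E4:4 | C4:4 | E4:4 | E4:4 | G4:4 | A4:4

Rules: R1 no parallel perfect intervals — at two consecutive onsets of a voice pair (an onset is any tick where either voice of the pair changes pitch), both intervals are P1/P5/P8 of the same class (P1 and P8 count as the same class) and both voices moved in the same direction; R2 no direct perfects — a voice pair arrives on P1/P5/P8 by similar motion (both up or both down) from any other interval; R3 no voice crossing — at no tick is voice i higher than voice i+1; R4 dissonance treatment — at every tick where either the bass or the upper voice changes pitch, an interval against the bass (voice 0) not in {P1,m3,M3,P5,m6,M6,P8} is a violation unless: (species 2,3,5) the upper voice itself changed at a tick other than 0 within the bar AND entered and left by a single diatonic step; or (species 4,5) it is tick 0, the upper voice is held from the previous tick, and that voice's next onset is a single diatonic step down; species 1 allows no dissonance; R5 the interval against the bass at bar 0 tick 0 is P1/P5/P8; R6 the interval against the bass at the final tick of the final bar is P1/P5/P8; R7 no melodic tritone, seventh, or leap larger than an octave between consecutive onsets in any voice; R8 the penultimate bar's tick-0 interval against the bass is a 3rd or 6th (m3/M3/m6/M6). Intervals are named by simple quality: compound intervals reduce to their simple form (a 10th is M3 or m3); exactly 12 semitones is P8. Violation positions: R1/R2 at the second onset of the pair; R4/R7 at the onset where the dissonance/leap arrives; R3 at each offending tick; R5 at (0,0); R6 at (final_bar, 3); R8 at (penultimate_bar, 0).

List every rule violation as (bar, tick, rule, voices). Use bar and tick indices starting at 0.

bar 0: v0=F3 v1=F4 v2=C5 v3=A4 downbeat M3
bar 1: v0=E3 v1=E4 v2=G4 v3=G4 downbeat m3
bar 2: v0=G3 v1=G4 v2=D5 v3=D4 downbeat P5
bar 3: v0=E3 v1=F4 v2=G4 v3=E4 downbeat P8
bar 4: v0=F3 v1=C4 v2=A4 v3=C4 downbeat P5
bar 5: v0=E3 v1=C4 v2=G4 v3=E4 downbeat P8
bar 6: v0=C3 v1=G3 v2=B3 v3=E4 downbeat M3
bar 7: v0=G3 v1=E4 v2=B4 v3=G4 downbeat P8
bar 8: v0=F3 v1=F4 v2=C5 v3=A4 downbeat M3
  -> R3 @ bar 0 tick 0 v(2, 3): C5 above A4
  -> R5 @ bar 0 tick 0 v(0, 3): opens on M3
  -> R3 @ bar 0 tick 1 v(2, 3): C5 above A4
  -> R3 @ bar 0 tick 2 v(2, 3): C5 above A4
  -> R3 @ bar 0 tick 3 v(2, 3): C5 above A4
  -> R1 @ bar 1 tick 0 v(0, 1): F3/F4 P8 -> E3/E4 P8 similar
  -> R2 @ bar 1 tick 0 v(2, 3): C5/A4 m3 -> G4/G4 P1 similar
  -> R1 @ bar 2 tick 0 v(0, 1): E3/E4 P8 -> G3/G4 P8 similar
  -> R2 @ bar 2 tick 0 v(0, 2): E3/G4 m3 -> G3/D5 P5 similar
  -> R2 @ bar 2 tick 0 v(1, 2): E4/G4 m3 -> G4/D5 P5 similar
  -> R3 @ bar 2 tick 0 v(2, 3): D5 above D4
  -> R3 @ bar 2 tick 1 v(2, 3): D5 above D4
  -> R3 @ bar 2 tick 2 v(2, 3): D5 above D4
  -> R3 @ bar 2 tick 3 v(2, 3): D5 above D4
  -> R3 @ bar 3 tick 0 v(2, 3): G4 above E4
  -> R4 @ bar 3 tick 0 v(0, 1): E3/F4 m2 untreated
  -> R3 @ bar 3 tick 1 v(2, 3): G4 above E4
  -> R3 @ bar 3 tick 2 v(2, 3): G4 above E4
  -> R3 @ bar 3 tick 3 v(2, 3): G4 above E4
  -> R2 @ bar 4 tick 0 v(1, 3): F4/E4 m2 -> C4/C4 P1 similar
  -> R3 @ bar 4 tick 0 v(2, 3): A4 above C4
  -> R3 @ bar 4 tick 1 v(2, 3): A4 above C4
  -> R3 @ bar 4 tick 2 v(2, 3): A4 above C4
  -> R3 @ bar 4 tick 3 v(2, 3): A4 above C4
  -> R3 @ bar 5 tick 0 v(2, 3): G4 above E4
  -> R3 @ bar 5 tick 1 v(2, 3): G4 above E4
  -> R3 @ bar 5 tick 2 v(2, 3): G4 above E4
  -> R3 @ bar 5 tick 3 v(2, 3): G4 above E4
  -> R2 @ bar 6 tick 0 v(0, 1): E3/C4 m6 -> C3/G3 P5 similar
  -> R4 @ bar 6 tick 0 v(0, 2): C3/B3 M7 untreated
  -> R2 @ bar 7 tick 0 v(0, 3): C3/E4 M3 -> G3/G4 P8 similar
  -> R2 @ bar 7 tick 0 v(1, 2): G3/B3 M3 -> E4/B4 P5 similar
  -> R3 @ bar 7 tick 0 v(2, 3): B4 above G4
  -> R8 @ bar 7 tick 0 v(0, 3): penult P8 not 3rd/6th
  -> R3 @ bar 7 tick 1 v(2, 3): B4 above G4
  -> R3 @ bar 7 tick 2 v(2, 3): B4 above G4
  -> R3 @ bar 7 tick 3 v(2, 3): B4 above G4
  -> R1 @ bar 8 tick 0 v(1, 2): E4/B4 P5 -> F4/C5 P5 similar
  -> R3 @ bar 8 tick 0 v(2, 3): C5 above A4
  -> R3 @ bar 8 tick 1 v(2, 3): C5 above A4
  -> R3 @ bar 8 tick 2 v(2, 3): C5 above A4
  -> R3 @ bar 8 tick 3 v(2, 3): C5 above A4
  -> R6 @ bar 8 tick 3 v(0, 3): closes on M3

(0, 0, R3, (2, 3))
(0, 0, R5, (0, 3))
(0, 1, R3, (2, 3))
(0, 2, R3, (2, 3))
(0, 3, R3, (2, 3))
(1, 0, R1, (0, 1))
(1, 0, R2, (2, 3))
(2, 0, R1, (0, 1))
(2, 0, R2, (0, 2))
(2, 0, R2, (1, 2))
(2, 0, R3, (2, 3))
(2, 1, R3, (2, 3))
(2, 2, R3, (2, 3))
(2, 3, R3, (2, 3))
(3, 0, R3, (2, 3))
(3, 0, R4, (0, 1))
(3, 1, R3, (2, 3))
(3, 2, R3, (2, 3))
(3, 3, R3, (2, 3))
(4, 0, R2, (1, 3))
(4, 0, R3, (2, 3))
(4, 1, R3, (2, 3))
(4, 2, R3, (2, 3))
(4, 3, R3, (2, 3))
(5, 0, R3, (2, 3))
(5, 1, R3, (2, 3))
(5, 2, R3, (2, 3))
(5, 3, R3, (2, 3))
(6, 0, R2, (0, 1))
(6, 0, R4, (0, 2))
(7, 0, R2, (0, 3))
(7, 0, R2, (1, 2))
(7, 0, R3, (2, 3))
(7, 0, R8, (0, 3))
(7, 1, R3, (2, 3))
(7, 2, R3, (2, 3))
(7, 3, R3, (2, 3))
(8, 0, R1, (1, 2))
(8, 0, R3, (2, 3))
(8, 1, R3, (2, 3))
(8, 2, R3, (2, 3))
(8, 3, R3, (2, 3))
(8, 3, R6, (0, 3))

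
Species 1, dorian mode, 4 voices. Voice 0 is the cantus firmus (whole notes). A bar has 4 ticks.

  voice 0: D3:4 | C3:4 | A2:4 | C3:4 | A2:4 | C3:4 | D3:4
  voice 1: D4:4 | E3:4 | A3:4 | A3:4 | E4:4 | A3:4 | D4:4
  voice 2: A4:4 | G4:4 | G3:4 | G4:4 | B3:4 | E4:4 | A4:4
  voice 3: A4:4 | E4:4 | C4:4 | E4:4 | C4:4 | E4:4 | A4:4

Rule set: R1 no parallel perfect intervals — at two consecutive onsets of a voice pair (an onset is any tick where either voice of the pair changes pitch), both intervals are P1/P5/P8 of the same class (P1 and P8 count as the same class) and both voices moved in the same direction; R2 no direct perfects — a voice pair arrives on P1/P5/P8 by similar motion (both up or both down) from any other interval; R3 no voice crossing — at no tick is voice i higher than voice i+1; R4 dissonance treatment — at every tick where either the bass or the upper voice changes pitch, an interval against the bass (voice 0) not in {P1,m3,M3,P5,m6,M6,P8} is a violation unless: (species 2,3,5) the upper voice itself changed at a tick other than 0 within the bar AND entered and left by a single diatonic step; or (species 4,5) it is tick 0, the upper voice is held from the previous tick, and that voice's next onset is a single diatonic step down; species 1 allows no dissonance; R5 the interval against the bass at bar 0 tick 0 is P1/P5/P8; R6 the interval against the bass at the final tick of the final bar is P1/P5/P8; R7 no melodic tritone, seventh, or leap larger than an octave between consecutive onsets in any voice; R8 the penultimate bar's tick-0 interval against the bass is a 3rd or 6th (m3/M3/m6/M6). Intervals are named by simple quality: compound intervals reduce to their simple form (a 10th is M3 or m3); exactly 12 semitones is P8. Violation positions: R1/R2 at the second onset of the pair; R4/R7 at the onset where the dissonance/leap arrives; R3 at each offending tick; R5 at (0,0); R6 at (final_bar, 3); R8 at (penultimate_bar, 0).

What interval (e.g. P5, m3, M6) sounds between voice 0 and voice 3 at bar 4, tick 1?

m3

voice 0=A2 voice 3=C4 -> m3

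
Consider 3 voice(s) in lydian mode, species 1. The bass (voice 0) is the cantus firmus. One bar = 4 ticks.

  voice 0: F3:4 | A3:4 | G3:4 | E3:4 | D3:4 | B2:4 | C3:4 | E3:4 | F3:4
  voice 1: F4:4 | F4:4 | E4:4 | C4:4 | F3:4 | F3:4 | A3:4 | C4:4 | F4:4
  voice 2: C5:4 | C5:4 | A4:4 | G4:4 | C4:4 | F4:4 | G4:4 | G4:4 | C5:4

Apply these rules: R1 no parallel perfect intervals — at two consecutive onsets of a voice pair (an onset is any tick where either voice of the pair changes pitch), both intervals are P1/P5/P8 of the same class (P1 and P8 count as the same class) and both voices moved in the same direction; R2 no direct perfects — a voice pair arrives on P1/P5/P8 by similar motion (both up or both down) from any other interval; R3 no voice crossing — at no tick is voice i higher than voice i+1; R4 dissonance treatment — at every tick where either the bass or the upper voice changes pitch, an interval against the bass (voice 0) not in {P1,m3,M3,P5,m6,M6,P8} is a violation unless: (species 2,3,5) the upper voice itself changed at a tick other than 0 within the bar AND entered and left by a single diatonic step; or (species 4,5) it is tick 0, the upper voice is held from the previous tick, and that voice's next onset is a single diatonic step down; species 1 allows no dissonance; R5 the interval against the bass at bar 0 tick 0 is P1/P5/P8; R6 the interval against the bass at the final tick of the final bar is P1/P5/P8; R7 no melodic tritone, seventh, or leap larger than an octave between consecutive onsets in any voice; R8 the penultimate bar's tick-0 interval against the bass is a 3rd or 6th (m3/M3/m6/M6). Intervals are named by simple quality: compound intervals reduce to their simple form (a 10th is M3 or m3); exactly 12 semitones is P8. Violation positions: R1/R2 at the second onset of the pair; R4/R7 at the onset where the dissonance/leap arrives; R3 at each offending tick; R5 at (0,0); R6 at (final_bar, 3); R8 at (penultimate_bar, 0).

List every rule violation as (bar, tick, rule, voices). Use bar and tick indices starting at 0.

(2, 0, R4, (0, 2))
(3, 0, R2, (1, 2))
(4, 0, R1, (1, 2))
(4, 0, R4, (0, 2))
(5, 0, R4, (0, 1))
(5, 0, R4, (0, 2))
(6, 0, R2, (0, 2))
(8, 0, R1, (1, 2))
(8, 0, R2, (0, 1))
(8, 0, R2, (0, 2))

bar 0: v0=F3 v1=F4 v2=C5 downbeat P5
bar 1: v0=A3 v1=F4 v2=C5 downbeat m3
bar 2: v0=G3 v1=E4 v2=A4 downbeat M2
bar 3: v0=E3 v1=C4 v2=G4 downbeat m3
bar 4: v0=D3 v1=F3 v2=C4 downbeat m7
bar 5: v0=B2 v1=F3 v2=F4 downbeat TT
bar 6: v0=C3 v1=A3 v2=G4 downbeat P5
bar 7: v0=E3 v1=C4 v2=G4 downbeat m3
bar 8: v0=F3 v1=F4 v2=C5 downbeat P5
  -> R4 @ bar 2 tick 0 v(0, 2): G3/A4 M2 untreated
  -> R2 @ bar 3 tick 0 v(1, 2): E4/A4 P4 -> C4/G4 P5 similar
  -> R1 @ bar 4 tick 0 v(1, 2): C4/G4 P5 -> F3/C4 P5 similar
  -> R4 @ bar 4 tick 0 v(0, 2): D3/C4 m7 untreated
  -> R4 @ bar 5 tick 0 v(0, 1): B2/F3 TT untreated
  -> R4 @ bar 5 tick 0 v(0, 2): B2/F4 TT untreated
  -> R2 @ bar 6 tick 0 v(0, 2): B2/F4 TT -> C3/G4 P5 similar
  -> R1 @ bar 8 tick 0 v(1, 2): C4/G4 P5 -> F4/C5 P5 similar
  -> R2 @ bar 8 tick 0 v(0, 1): E3/C4 m6 -> F3/F4 P8 similar
  -> R2 @ bar 8 tick 0 v(0, 2): E3/G4 m3 -> F3/C5 P5 similar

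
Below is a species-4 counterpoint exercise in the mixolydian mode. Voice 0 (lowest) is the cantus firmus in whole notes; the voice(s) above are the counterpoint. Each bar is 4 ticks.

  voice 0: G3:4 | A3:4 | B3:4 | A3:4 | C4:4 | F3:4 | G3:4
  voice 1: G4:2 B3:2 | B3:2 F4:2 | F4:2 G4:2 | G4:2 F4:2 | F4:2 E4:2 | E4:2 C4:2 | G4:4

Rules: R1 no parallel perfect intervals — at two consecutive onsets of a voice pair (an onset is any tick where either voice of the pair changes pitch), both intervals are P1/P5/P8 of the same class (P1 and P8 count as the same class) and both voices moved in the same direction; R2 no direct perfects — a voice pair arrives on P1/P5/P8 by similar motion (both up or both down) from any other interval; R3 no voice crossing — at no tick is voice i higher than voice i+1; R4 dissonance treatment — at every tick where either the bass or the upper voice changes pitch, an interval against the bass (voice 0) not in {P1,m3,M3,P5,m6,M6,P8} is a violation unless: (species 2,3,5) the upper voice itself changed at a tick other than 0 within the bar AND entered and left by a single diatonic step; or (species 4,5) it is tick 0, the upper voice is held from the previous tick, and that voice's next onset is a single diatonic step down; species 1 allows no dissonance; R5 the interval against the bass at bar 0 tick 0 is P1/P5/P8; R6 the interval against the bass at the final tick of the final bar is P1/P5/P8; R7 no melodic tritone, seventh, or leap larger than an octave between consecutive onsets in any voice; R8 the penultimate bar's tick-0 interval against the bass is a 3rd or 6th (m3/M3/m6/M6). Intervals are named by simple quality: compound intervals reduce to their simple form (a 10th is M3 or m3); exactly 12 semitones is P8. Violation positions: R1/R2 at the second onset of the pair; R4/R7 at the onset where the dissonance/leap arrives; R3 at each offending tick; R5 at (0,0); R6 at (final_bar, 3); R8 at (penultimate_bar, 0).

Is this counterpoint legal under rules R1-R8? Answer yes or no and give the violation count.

bar 0: v0=G3 v1=G4 (P8)
bar 1: v0=A3 v1=B3 (M2)
bar 2: v0=B3 v1=F4 (TT)
bar 3: v0=A3 v1=G4 (m7)
bar 4: v0=C4 v1=F4 (P4)
bar 5: v0=F3 v1=E4 (M7)
bar 6: v0=G3 v1=G4 (P8)
  R4 @ bar1.0: A3/B3 M2 untreated
  R7 @ bar1.2: B3->F4 leap 6st
  R4 @ bar2.0: B3/F4 TT untreated
  R4 @ bar5.0: F3/E4 M7 untreated
  R8 @ bar5.0: penult M7 not 3rd/6th
  R2 @ bar6.0: F3/C4 P5 -> G3/G4 P8 similar

No (6 violations)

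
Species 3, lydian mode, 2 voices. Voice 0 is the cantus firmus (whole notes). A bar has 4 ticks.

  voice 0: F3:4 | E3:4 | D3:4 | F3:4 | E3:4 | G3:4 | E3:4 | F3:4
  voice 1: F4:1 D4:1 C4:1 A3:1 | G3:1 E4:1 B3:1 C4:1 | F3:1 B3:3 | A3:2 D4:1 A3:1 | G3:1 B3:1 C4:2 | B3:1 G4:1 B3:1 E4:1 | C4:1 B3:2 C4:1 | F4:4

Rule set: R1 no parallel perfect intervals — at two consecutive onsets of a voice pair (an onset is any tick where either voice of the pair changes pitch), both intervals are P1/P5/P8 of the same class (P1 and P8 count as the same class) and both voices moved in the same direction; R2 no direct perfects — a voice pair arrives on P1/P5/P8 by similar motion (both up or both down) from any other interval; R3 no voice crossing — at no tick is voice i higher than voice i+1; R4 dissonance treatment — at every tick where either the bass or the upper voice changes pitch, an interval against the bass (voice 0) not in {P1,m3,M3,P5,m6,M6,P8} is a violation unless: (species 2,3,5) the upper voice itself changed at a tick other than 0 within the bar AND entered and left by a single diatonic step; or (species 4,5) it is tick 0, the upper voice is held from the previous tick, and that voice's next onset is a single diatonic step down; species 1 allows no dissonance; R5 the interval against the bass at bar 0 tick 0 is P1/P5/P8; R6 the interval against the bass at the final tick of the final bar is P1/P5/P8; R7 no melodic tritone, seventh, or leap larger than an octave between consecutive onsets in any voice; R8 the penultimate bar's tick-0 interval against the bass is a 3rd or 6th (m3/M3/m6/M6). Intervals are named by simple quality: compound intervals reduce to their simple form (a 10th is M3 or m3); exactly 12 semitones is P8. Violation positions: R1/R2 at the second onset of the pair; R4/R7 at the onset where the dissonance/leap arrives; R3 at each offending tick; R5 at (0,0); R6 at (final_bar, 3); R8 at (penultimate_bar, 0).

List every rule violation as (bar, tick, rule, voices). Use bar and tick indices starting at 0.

bar 0: v0=F3 v1=F4 downbeat P8
bar 1: v0=E3 v1=G3 downbeat m3
bar 2: v0=D3 v1=F3 downbeat m3
bar 3: v0=F3 v1=A3 downbeat M3
bar 4: v0=E3 v1=G3 downbeat m3
bar 5: v0=G3 v1=B3 downbeat M3
bar 6: v0=E3 v1=C4 downbeat m6
bar 7: v0=F3 v1=F4 downbeat P8
  -> R7 @ bar 2 tick 1 v(1,): F3->B3 leap 6st
  -> R2 @ bar 7 tick 0 v(0, 1): E3/C4 m6 -> F3/F4 P8 similar

(2, 1, R7, (1,))
(7, 0, R2, (0, 1))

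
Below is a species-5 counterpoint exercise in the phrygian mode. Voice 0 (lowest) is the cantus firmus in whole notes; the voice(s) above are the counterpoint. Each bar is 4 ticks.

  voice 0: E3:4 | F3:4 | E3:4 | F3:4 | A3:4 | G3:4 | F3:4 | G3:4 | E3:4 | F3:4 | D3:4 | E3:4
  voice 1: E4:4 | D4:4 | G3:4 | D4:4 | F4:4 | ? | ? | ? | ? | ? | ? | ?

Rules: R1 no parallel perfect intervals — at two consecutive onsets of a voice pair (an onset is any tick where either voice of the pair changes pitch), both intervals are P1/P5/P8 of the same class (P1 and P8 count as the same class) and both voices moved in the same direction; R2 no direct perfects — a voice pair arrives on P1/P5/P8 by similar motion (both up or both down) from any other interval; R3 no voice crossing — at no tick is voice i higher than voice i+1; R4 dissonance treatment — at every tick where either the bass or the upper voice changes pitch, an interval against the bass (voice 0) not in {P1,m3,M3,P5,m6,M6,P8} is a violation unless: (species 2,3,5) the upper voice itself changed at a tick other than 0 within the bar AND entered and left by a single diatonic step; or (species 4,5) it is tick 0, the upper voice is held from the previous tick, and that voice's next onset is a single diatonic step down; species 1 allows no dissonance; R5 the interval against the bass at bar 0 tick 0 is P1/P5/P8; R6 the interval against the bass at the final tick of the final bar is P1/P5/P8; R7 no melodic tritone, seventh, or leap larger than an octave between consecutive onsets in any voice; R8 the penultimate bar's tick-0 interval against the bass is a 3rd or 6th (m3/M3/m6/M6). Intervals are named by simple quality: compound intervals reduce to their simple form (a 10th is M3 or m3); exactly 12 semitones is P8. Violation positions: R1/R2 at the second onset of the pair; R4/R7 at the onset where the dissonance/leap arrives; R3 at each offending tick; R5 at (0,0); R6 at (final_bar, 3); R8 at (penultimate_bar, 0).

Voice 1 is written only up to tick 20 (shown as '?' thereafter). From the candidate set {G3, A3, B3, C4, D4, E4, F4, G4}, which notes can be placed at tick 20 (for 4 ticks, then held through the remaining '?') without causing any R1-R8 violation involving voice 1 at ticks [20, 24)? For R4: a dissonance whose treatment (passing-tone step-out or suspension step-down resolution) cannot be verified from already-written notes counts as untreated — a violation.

{E4, G4}

G3: violates R2,R7
A3: violates R4
B3: violates R7
C4: violates R4
D4: violates R2
E4: legal
F4: violates R4
G4: legal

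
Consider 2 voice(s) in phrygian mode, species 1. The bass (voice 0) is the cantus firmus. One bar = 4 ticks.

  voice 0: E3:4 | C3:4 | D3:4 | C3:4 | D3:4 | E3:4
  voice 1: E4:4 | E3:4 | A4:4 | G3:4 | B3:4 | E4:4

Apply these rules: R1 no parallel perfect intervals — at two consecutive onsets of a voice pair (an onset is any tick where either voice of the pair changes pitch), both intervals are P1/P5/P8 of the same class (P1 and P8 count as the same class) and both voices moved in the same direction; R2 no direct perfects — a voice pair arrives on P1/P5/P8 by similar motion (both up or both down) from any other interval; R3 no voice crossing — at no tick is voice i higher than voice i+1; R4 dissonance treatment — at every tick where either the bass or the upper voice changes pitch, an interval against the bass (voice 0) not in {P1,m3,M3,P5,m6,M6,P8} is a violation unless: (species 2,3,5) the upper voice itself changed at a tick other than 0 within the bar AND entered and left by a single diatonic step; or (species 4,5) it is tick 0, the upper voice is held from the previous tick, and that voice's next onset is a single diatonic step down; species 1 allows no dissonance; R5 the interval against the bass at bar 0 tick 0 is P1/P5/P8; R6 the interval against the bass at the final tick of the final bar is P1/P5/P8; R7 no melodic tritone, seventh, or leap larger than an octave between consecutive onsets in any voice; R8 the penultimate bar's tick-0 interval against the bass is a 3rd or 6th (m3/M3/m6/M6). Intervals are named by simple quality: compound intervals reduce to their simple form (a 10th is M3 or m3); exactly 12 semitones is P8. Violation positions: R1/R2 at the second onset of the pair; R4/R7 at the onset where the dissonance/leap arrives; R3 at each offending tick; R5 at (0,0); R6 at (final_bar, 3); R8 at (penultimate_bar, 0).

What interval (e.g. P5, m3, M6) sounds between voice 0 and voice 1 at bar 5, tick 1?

voice 0=E3 voice 1=E4 -> P8

P8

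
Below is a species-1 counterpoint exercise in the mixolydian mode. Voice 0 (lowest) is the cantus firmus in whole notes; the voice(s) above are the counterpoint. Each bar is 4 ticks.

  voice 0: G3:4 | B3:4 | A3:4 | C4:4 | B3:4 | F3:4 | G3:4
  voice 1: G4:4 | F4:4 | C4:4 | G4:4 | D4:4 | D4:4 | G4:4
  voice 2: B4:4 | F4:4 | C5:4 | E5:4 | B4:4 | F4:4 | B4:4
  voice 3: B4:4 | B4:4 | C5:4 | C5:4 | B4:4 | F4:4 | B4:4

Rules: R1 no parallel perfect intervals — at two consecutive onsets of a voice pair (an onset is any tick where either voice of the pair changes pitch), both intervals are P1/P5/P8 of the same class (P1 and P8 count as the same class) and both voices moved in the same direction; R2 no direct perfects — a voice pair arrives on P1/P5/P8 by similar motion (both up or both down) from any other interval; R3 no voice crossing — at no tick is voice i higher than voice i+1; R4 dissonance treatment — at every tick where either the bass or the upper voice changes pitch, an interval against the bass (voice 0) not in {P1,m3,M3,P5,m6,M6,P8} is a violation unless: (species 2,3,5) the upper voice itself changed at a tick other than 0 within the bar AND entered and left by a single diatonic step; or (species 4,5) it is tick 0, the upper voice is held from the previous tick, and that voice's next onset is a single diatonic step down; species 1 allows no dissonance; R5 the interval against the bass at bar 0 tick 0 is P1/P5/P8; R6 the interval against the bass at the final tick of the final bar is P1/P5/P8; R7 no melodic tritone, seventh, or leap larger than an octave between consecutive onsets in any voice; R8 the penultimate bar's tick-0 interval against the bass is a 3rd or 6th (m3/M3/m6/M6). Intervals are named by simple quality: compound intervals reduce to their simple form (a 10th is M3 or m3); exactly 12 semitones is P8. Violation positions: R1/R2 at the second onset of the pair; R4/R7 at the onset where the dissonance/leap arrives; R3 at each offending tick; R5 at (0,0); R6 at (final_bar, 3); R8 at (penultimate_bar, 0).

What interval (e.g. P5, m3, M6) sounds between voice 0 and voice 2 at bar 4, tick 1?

P8

voice 0=B3 voice 2=B4 -> P8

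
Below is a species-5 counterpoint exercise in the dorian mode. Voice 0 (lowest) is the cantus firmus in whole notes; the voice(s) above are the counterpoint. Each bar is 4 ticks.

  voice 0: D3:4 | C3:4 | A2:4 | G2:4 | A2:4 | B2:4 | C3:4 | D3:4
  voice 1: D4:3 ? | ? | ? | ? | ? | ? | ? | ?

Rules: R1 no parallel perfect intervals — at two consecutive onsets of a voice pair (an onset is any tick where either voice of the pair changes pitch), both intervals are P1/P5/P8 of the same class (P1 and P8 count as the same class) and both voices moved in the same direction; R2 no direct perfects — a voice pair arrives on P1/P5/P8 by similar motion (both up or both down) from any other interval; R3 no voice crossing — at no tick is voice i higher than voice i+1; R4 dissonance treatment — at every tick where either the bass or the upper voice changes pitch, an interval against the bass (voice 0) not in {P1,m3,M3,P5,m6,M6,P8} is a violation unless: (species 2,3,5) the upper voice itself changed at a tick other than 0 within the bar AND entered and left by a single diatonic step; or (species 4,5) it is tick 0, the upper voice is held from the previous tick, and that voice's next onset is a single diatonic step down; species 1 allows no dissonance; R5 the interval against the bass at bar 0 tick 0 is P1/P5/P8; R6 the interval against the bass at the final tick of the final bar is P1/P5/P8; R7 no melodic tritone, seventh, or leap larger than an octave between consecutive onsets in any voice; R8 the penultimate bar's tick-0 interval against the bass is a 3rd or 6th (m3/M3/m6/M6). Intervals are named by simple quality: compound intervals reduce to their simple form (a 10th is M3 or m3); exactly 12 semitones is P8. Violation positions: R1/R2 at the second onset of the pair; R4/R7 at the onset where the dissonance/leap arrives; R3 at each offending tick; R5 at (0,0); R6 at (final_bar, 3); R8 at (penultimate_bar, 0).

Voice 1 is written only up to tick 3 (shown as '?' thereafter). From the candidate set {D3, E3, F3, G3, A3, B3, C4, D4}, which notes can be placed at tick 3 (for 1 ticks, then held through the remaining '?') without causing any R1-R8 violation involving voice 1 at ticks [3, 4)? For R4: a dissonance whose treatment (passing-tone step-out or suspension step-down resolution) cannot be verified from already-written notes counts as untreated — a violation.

D3: legal
E3: violates R4,R7
F3: legal
G3: violates R4
A3: legal
B3: legal
C4: violates R4
D4: legal

{A3, B3, D3, D4, F3}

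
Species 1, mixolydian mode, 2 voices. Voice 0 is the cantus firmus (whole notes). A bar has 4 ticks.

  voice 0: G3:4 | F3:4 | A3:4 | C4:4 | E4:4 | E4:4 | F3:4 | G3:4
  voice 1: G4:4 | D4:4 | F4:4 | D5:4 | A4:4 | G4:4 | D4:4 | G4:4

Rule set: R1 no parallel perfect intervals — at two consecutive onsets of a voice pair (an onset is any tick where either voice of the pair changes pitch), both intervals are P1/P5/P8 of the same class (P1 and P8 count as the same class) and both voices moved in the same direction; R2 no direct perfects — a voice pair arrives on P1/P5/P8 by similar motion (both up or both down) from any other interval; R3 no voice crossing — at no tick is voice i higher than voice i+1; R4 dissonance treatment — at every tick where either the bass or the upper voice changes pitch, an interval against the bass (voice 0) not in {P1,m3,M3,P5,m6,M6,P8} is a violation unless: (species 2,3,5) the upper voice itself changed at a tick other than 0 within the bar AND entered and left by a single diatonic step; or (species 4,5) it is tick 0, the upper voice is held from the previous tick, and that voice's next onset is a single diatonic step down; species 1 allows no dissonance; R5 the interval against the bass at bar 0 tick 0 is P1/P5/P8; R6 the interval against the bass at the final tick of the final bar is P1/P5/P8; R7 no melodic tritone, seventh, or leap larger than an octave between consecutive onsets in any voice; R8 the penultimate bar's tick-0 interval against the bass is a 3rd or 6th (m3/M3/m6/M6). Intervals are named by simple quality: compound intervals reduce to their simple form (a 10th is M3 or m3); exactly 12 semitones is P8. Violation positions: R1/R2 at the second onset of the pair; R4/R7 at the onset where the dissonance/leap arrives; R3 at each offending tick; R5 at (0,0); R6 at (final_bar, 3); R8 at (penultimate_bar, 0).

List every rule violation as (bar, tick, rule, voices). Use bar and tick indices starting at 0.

bar 0: v0=G3 v1=G4 downbeat P8
bar 1: v0=F3 v1=D4 downbeat M6
bar 2: v0=A3 v1=F4 downbeat m6
bar 3: v0=C4 v1=D5 downbeat M2
bar 4: v0=E4 v1=A4 downbeat P4
bar 5: v0=E4 v1=G4 downbeat m3
bar 6: v0=F3 v1=D4 downbeat M6
bar 7: v0=G3 v1=G4 downbeat P8
  -> R4 @ bar 3 tick 0 v(0, 1): C4/D5 M2 untreated
  -> R4 @ bar 4 tick 0 v(0, 1): E4/A4 P4 untreated
  -> R7 @ bar 6 tick 0 v(0,): E4->F3 leap 11st
  -> R2 @ bar 7 tick 0 v(0, 1): F3/D4 M6 -> G3/G4 P8 similar

(3, 0, R4, (0, 1))
(4, 0, R4, (0, 1))
(6, 0, R7, (0,))
(7, 0, R2, (0, 1))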